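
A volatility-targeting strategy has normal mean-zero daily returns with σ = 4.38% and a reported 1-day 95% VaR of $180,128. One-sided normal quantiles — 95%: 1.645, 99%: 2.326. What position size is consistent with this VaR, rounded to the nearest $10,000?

VaR as a fraction of value: z·σ = 1.645 × 4.38% = 7.2051%.
Position = $180,128 / 0.072051 = $2,500,007.

$2,500,000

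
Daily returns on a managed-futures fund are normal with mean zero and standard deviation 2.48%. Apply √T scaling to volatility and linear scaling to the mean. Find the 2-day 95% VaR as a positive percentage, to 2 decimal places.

5.77%

At 95%, z = 1.645.
σ_{2d} = 2.48% × √2 = 3.507%.
VaR = 1.645 × 3.507% = 5.769%.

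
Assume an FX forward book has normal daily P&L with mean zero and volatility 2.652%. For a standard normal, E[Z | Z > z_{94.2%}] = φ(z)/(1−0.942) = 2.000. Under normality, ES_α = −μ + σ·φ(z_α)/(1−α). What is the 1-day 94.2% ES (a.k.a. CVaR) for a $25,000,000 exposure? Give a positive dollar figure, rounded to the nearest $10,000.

$1,330,000

ES = 2.652% × 2.000 = 5.304%.
On $25,000,000: 0.05304 × $25,000,000 = $1,326,000.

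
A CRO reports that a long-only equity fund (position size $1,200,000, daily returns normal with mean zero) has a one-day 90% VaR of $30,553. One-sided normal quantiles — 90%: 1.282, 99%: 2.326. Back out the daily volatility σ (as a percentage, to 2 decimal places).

1.99%

VaR as a fraction: $30,553 / $1,200,000 = 2.546%.
σ = VaR / z = 2.546% / 1.282 = 1.986%.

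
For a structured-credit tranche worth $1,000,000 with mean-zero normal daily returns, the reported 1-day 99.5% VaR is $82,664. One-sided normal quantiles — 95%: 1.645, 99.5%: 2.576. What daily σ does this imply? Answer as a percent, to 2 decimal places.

VaR as a fraction: $82,664 / $1,000,000 = 8.266%.
σ = VaR / z = 8.266% / 2.576 = 3.209%.

3.21%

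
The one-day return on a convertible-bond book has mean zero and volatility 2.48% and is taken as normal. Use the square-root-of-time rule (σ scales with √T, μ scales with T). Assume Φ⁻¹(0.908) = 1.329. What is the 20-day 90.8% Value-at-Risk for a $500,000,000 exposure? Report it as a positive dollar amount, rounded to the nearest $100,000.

$73,700,000

σ_{20d} = 2.48% × √20 = 11.091%.
VaR = 1.329 × 11.091% = 14.740%.
On $500,000,000: 0.14740 × $500,000,000 = $73,700,000.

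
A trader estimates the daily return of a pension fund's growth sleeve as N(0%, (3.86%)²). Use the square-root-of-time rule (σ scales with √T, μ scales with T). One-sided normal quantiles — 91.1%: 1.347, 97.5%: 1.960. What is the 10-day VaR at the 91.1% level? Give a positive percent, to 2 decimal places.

16.44%

σ_{10d} = 3.86% × √10 = 12.206%.
VaR = 1.347 × 12.206% = 16.441%.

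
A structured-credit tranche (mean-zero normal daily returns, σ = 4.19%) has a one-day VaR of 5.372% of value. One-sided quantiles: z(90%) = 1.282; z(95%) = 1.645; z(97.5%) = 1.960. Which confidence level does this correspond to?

90%

Implied z = VaR/σ = 5.372 / 4.19 = 1.282.
This matches z(90%) = 1.282.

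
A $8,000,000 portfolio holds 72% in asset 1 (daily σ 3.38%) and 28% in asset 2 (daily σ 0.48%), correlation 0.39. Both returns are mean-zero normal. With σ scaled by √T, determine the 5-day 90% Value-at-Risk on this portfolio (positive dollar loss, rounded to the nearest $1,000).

$571,000

σ_p = √(0.72²·3.38² + 0.28²·0.48² + 2·0.39·0.72·0.28·3.38·0.48) = 2.489%.
σ_{5d} = 2.489% × √5 = 5.566%.
z(90%) = 1.282.
VaR = 1.282 × 5.566% = 7.136%; on $8,000,000 that is $570,880.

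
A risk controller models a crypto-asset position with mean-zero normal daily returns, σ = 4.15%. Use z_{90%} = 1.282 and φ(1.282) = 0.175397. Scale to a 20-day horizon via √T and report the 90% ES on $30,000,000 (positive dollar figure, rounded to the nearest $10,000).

σ_{20d} = 4.15% × √20 = 18.559%.
ES multiplier = φ(z)/(1−α) = 0.175397/0.1 = 1.754.
ES = 18.559% × 1.754 = 32.552%; on $30,000,000: $9,765,600.

$9,770,000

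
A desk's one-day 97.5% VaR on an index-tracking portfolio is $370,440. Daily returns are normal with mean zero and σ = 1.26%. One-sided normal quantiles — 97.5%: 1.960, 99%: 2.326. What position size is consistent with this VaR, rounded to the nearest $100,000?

VaR as a fraction of value: z·σ = 1.960 × 1.26% = 2.4696%.
Position = $370,440 / 0.024696 = $15,000,000.

$15,000,000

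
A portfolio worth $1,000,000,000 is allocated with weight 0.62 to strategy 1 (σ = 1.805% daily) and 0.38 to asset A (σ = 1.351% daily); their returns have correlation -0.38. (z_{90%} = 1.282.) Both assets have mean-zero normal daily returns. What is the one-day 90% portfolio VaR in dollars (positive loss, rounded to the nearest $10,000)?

$13,320,000

σ_p² = 0.62²·1.805² + 0.38²·1.351² + 2·-0.38·0.62·0.38·1.805·1.351 = 1.0793 (%²).
σ_p = √1.0793 = 1.039%.
VaR = 1.282 × 1.039% = 1.332%; on $1,000,000,000 that is $13,320,000.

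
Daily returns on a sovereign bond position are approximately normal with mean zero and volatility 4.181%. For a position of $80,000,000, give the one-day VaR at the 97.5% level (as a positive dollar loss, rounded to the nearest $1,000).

$6,556,000

At 97.5% one-sided, z = 1.960.
VaR = z·σ = 1.960 × 4.181% = 8.195%.
On $80,000,000: 0.08195 × $80,000,000 = $6,556,000.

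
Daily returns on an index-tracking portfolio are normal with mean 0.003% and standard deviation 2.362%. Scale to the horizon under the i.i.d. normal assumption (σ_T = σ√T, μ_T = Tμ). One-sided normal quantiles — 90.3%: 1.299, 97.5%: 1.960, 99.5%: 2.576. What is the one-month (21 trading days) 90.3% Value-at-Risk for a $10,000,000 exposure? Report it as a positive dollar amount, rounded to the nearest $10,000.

σ_{21d} = 2.362% × √21 = 10.824%; μ_{21d} = 21 × 0.003% = 0.063%.
VaR = −(0.063%) + 1.299 × 10.824% = 13.997%.
On $10,000,000: 0.13997 × $10,000,000 = $1,399,700.

$1,400,000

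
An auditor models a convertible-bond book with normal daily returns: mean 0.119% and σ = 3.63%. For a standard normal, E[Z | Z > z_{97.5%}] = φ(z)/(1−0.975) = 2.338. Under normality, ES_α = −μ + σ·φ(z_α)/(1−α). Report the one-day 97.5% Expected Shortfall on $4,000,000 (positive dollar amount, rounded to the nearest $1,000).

$335,000

ES = −(0.119%) + 3.63% × 2.338 = 8.368%.
On $4,000,000: 0.08368 × $4,000,000 = $334,720.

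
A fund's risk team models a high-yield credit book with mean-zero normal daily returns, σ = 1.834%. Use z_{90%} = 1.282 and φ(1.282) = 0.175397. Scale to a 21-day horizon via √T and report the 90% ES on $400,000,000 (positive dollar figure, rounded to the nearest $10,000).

$58,960,000

σ_{21d} = 1.834% × √21 = 8.404%.
ES multiplier = φ(z)/(1−α) = 0.175397/0.1 = 1.754.
ES = 8.404% × 1.754 = 14.741%; on $400,000,000: $58,964,000.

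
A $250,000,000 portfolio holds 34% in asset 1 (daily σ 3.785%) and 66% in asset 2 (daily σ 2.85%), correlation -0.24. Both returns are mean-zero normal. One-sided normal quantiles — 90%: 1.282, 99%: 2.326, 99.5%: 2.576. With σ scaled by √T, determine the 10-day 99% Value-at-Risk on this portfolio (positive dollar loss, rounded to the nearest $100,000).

$36,900,000

σ_p = √(0.34²·3.785² + 0.66²·2.85² + 2·-0.24·0.34·0.66·3.785·2.85) = 2.008%.
σ_{10d} = 2.008% × √10 = 6.350%.
VaR = 2.326 × 6.350% = 14.770%; on $250,000,000 that is $36,925,000.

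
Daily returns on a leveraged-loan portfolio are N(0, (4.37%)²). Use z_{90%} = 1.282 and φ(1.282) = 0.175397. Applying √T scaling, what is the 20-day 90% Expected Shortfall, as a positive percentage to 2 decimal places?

34.28%

σ_{20d} = 4.37% × √20 = 19.543%.
ES multiplier = φ(z)/(1−α) = 0.175397/0.1 = 1.754.
ES = 19.543% × 1.754 = 34.278%.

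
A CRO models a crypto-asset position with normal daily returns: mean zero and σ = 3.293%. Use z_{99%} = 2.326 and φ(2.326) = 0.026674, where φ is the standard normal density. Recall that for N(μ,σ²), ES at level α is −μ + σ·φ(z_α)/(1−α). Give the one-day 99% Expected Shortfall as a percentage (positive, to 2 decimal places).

Tail multiplier: φ(z)/(1−α) = 0.026674 / 0.01 = 2.667.
ES = 3.293% × 2.667 = 8.782%.

8.78%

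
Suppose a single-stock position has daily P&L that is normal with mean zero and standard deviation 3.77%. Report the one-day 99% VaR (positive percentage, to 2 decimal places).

At 99% one-sided, z = 2.326.
VaR = z·σ = 2.326 × 3.77% = 8.769%.

8.77%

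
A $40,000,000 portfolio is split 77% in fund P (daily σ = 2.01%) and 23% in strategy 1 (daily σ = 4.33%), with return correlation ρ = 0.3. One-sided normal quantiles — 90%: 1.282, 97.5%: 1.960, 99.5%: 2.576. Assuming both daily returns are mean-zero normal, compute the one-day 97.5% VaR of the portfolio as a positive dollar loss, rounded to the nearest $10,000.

$1,630,000

σ_p² = 0.77²·2.01² + 0.23²·4.33² + 2·0.3·0.77·0.23·2.01·4.33 = 4.3120 (%²).
σ_p = √4.3120 = 2.077%.
VaR = 1.960 × 2.077% = 4.071%; on $40,000,000 that is $1,628,400.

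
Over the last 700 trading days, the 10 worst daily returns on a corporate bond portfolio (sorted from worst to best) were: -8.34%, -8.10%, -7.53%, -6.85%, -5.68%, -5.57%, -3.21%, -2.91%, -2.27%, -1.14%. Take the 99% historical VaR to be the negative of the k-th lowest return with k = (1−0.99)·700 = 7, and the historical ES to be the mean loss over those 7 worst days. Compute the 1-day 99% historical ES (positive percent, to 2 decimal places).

The 7 worst returns sum to -45.28%.
ES = −(-45.28%) / 7 = 6.4685…% ≈ 6.47%.

6.47%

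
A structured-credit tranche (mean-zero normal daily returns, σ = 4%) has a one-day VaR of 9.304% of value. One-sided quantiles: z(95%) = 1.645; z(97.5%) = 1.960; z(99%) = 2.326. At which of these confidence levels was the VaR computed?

Implied z = VaR/σ = 9.304 / 4 = 2.326.
This matches z(99%) = 2.326.

99%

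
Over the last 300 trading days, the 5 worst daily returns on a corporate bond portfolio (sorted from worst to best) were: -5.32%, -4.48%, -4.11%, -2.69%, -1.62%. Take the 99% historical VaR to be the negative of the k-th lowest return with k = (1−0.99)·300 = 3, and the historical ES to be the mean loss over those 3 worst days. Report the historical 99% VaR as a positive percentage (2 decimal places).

k = 3; the 3rd lowest return is -4.11%, so VaR = 4.11%.

4.11%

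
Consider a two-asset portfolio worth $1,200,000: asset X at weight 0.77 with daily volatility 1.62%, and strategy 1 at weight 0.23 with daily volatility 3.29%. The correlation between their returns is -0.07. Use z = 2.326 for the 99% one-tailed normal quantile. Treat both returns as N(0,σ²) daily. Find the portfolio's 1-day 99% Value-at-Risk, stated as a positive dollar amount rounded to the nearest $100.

$39,400

σ_p² = 0.77²·1.62² + 0.23²·3.29² + 2·-0.07·0.77·0.23·1.62·3.29 = 1.9965 (%²).
σ_p = √1.9965 = 1.413%.
VaR = 2.326 × 1.413% = 3.287%; on $1,200,000 that is $39,444.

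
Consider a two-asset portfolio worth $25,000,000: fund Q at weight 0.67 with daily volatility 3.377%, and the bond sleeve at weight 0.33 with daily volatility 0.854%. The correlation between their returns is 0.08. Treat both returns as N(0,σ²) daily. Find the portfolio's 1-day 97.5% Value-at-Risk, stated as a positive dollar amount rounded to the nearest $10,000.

$1,130,000

σ_p² = 0.67²·3.377² + 0.33²·0.854² + 2·0.08·0.67·0.33·3.377·0.854 = 5.3008 (%²).
σ_p = √5.3008 = 2.302%.
At 97.5%, z = 1.960.
VaR = 1.960 × 2.302% = 4.512%; on $25,000,000 that is $1,128,000.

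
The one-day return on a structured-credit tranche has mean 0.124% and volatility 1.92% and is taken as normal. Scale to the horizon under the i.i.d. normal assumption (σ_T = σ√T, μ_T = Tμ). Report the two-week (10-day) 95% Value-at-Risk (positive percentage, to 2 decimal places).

At 95%, z = 1.645.
σ_{10d} = 1.92% × √10 = 6.072%; μ_{10d} = 10 × 0.124% = 1.240%.
VaR = −(1.240%) + 1.645 × 6.072% = 8.748%.

8.75%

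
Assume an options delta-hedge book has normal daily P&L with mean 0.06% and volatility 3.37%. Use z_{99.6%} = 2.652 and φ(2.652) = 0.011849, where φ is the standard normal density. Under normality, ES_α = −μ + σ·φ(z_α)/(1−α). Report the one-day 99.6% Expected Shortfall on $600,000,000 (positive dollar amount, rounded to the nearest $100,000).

Tail multiplier: φ(z)/(1−α) = 0.011849 / 0.004 = 2.962.
ES = −(0.06%) + 3.37% × 2.962 = 9.922%.
On $600,000,000: 0.09922 × $600,000,000 = $59,532,000.

$59,500,000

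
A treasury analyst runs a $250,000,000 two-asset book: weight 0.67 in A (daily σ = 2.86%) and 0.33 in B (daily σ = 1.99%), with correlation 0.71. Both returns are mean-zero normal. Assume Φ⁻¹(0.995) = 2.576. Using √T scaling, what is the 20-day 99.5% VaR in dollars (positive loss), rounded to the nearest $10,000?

$69,900,000

σ_p = √(0.67²·2.86² + 0.33²·1.99² + 2·0.71·0.67·0.33·2.86·1.99) = 2.427%.
σ_{20d} = 2.427% × √20 = 10.854%.
VaR = 2.576 × 10.854% = 27.960%; on $250,000,000 that is $69,900,000.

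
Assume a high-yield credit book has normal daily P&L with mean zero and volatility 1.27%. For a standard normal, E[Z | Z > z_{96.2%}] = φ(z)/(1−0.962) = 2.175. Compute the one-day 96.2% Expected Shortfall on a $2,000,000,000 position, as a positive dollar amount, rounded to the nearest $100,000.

ES = 1.27% × 2.175 = 2.762%.
On $2,000,000,000: 0.02762 × $2,000,000,000 = $55,240,000.

$55,200,000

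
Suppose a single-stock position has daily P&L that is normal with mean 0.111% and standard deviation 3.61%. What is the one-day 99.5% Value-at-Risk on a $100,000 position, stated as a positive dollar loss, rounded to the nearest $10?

At 99.5% one-sided, z = 2.576.
VaR = −μ + z·σ = −(0.111%) + 2.576 × 3.61% = 9.188%.
On $100,000: 0.09188 × $100,000 = $9,188.

$9,190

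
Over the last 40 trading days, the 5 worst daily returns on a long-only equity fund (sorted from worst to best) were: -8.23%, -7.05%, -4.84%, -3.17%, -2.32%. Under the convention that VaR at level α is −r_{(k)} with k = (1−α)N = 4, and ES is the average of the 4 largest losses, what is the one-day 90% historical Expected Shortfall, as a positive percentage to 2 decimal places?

The 4 worst returns sum to -23.29%.
ES = −(-23.29%) / 4 = 5.8225% ≈ 5.82%.

5.82%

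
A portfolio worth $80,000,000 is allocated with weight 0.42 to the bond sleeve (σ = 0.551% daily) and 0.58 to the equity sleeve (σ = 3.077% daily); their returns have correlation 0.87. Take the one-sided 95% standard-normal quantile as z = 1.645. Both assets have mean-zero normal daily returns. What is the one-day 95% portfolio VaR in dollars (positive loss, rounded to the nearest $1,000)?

$2,618,000

σ_p² = 0.42²·0.551² + 0.58²·3.077² + 2·0.87·0.42·0.58·0.551·3.077 = 3.9572 (%²).
σ_p = √3.9572 = 1.989%.
VaR = 1.645 × 1.989% = 3.272%; on $80,000,000 that is $2,617,600.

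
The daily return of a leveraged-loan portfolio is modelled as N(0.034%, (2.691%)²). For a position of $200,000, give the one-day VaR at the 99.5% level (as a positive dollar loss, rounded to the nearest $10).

$13,800

At 99.5% one-sided, z = 2.576.
VaR = −μ + z·σ = −(0.034%) + 2.576 × 2.691% = 6.898%.
On $200,000: 0.06898 × $200,000 = $13,796.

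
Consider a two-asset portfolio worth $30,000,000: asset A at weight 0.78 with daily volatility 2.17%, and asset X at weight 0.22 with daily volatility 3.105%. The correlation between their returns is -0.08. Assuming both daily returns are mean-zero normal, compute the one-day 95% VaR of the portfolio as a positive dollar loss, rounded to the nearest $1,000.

$875,000

σ_p² = 0.78²·2.17² + 0.22²·3.105² + 2·-0.08·0.78·0.22·2.17·3.105 = 3.1465 (%²).
σ_p = √3.1465 = 1.774%.
At 95%, z = 1.645.
VaR = 1.645 × 1.774% = 2.918%; on $30,000,000 that is $875,400.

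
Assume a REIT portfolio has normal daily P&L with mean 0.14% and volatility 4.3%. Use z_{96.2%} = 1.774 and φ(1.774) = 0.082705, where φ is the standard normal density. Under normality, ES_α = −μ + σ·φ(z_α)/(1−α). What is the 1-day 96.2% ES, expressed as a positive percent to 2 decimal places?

Tail multiplier: φ(z)/(1−α) = 0.082705 / 0.038 = 2.176.
ES = −(0.14%) + 4.3% × 2.176 = 9.217%.

9.22%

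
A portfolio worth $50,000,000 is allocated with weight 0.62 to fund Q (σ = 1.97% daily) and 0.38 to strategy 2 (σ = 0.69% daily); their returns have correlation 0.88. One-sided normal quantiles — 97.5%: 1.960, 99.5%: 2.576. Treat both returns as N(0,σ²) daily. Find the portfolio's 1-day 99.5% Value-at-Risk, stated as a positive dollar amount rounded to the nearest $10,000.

$1,880,000

σ_p² = 0.62²·1.97² + 0.38²·0.69² + 2·0.88·0.62·0.38·1.97·0.69 = 2.1242 (%²).
σ_p = √2.1242 = 1.457%.
VaR = 2.576 × 1.457% = 3.753%; on $50,000,000 that is $1,876,500.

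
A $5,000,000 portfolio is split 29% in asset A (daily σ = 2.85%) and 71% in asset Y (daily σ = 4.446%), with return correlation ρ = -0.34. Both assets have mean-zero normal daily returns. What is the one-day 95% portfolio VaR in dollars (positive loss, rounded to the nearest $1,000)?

$245,000

σ_p² = 0.29²·2.85² + 0.71²·4.446² + 2·-0.34·0.29·0.71·2.85·4.446 = 8.8735 (%²).
σ_p = √8.8735 = 2.979%.
At 95%, z = 1.645.
VaR = 1.645 × 2.979% = 4.900%; on $5,000,000 that is $245,000.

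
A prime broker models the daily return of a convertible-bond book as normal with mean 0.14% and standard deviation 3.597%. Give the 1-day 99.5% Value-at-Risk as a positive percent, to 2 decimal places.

9.13%

At 99.5% one-sided, z = 2.576.
VaR = −μ + z·σ = −(0.14%) + 2.576 × 3.597% = 9.126%.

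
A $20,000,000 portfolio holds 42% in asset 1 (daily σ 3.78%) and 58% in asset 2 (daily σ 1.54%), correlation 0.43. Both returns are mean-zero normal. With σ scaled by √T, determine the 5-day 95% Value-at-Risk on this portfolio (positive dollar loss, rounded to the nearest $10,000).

$1,570,000

σ_p = √(0.42²·3.78² + 0.58²·1.54² + 2·0.43·0.42·0.58·3.78·1.54) = 2.130%.
σ_{5d} = 2.130% × √5 = 4.763%.
z(95%) = 1.645.
VaR = 1.645 × 4.763% = 7.835%; on $20,000,000 that is $1,567,000.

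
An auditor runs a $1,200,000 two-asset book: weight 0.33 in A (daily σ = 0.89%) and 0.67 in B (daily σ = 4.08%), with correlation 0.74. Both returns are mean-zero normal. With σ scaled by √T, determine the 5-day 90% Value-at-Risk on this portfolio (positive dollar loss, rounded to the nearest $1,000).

$102,000

σ_p = √(0.33²·0.89² + 0.67²·4.08² + 2·0.74·0.33·0.67·0.89·4.08) = 2.958%.
σ_{5d} = 2.958% × √5 = 6.614%.
z(90%) = 1.282.
VaR = 1.282 × 6.614% = 8.479%; on $1,200,000 that is $101,748.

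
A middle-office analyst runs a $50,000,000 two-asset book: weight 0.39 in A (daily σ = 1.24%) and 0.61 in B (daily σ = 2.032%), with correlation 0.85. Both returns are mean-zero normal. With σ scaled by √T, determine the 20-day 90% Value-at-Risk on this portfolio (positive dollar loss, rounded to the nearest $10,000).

σ_p = √(0.39²·1.24² + 0.61²·2.032² + 2·0.85·0.39·0.61·1.24·2.032) = 1.670%.
σ_{20d} = 1.670% × √20 = 7.468%.
z(90%) = 1.282.
VaR = 1.282 × 7.468% = 9.574%; on $50,000,000 that is $4,787,000.

$4,790,000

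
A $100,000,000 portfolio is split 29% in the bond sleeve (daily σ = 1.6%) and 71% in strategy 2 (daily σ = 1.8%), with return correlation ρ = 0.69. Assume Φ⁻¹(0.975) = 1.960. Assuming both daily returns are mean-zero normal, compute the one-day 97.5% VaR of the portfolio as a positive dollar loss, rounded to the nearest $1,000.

σ_p² = 0.29²·1.6² + 0.71²·1.8² + 2·0.69·0.29·0.71·1.6·1.8 = 2.6669 (%²).
σ_p = √2.6669 = 1.633%.
VaR = 1.960 × 1.633% = 3.201%; on $100,000,000 that is $3,201,000.

$3,201,000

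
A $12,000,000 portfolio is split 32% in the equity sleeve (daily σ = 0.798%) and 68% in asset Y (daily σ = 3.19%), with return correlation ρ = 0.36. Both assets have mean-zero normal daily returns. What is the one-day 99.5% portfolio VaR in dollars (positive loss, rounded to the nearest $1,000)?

$703,000

σ_p² = 0.32²·0.798² + 0.68²·3.19² + 2·0.36·0.32·0.68·0.798·3.19 = 5.1695 (%²).
σ_p = √5.1695 = 2.274%.
At 99.5%, z = 2.576.
VaR = 2.576 × 2.274% = 5.858%; on $12,000,000 that is $702,960.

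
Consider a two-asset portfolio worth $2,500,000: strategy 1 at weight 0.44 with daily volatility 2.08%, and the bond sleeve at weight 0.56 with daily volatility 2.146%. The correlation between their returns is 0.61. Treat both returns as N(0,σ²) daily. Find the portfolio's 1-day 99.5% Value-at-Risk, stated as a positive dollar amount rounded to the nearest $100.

σ_p² = 0.44²·2.08² + 0.56²·2.146² + 2·0.61·0.44·0.56·2.08·2.146 = 3.6236 (%²).
σ_p = √3.6236 = 1.904%.
At 99.5%, z = 2.576.
VaR = 2.576 × 1.904% = 4.905%; on $2,500,000 that is $122,625.

$122,600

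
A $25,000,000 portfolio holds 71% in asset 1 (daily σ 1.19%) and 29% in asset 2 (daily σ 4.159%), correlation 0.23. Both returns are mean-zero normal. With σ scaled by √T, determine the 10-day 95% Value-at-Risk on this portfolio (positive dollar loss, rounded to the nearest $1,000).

$2,112,000

σ_p = √(0.71²·1.19² + 0.29²·4.159² + 2·0.23·0.71·0.29·1.19·4.159) = 1.624%.
σ_{10d} = 1.624% × √10 = 5.136%.
z(95%) = 1.645.
VaR = 1.645 × 5.136% = 8.449%; on $25,000,000 that is $2,112,250.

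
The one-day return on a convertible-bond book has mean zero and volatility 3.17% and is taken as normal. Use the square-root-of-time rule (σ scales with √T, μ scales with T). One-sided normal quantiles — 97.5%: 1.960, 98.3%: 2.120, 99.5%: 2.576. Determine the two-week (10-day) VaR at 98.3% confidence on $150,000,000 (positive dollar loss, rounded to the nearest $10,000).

σ_{10d} = 3.17% × √10 = 10.024%.
VaR = 2.120 × 10.024% = 21.251%.
On $150,000,000: 0.21251 × $150,000,000 = $31,876,500.

$31,880,000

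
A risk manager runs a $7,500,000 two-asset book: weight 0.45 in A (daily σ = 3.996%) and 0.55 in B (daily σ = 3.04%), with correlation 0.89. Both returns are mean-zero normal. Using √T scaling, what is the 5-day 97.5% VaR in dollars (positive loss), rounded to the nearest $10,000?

$1,110,000

σ_p = √(0.45²·3.996² + 0.55²·3.04² + 2·0.89·0.45·0.55·3.996·3.04) = 3.374%.
σ_{5d} = 3.374% × √5 = 7.544%.
z(97.5%) = 1.960.
VaR = 1.960 × 7.544% = 14.786%; on $7,500,000 that is $1,108,950.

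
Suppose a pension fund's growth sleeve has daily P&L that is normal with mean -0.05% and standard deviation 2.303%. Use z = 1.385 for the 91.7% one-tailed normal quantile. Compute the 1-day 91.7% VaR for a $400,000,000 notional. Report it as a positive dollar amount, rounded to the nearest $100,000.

$13,000,000

VaR = −μ + z·σ = −(-0.05%) + 1.385 × 2.303% = 3.240%.
On $400,000,000: 0.03240 × $400,000,000 = $12,960,000.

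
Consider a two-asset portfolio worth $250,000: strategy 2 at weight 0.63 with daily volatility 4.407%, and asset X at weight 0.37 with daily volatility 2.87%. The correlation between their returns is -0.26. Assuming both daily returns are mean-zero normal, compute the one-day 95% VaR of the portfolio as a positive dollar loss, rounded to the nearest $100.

$11,100

σ_p² = 0.63²·4.407² + 0.37²·2.87² + 2·-0.26·0.63·0.37·4.407·2.87 = 7.3030 (%²).
σ_p = √7.3030 = 2.702%.
At 95%, z = 1.645.
VaR = 1.645 × 2.702% = 4.445%; on $250,000 that is $11,112.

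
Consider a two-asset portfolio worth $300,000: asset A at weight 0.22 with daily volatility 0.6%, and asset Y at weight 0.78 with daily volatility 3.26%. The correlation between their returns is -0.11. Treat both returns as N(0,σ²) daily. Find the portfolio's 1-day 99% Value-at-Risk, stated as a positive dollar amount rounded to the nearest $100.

σ_p² = 0.22²·0.6² + 0.78²·3.26² + 2·-0.11·0.22·0.78·0.6·3.26 = 6.4094 (%²).
σ_p = √6.4094 = 2.532%.
At 99%, z = 2.326.
VaR = 2.326 × 2.532% = 5.889%; on $300,000 that is $17,667.

$17,700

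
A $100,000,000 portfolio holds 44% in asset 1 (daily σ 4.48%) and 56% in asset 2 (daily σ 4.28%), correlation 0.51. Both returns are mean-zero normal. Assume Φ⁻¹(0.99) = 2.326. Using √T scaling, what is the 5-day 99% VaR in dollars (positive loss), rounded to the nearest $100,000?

$19,800,000

σ_p = √(0.44²·4.48² + 0.56²·4.28² + 2·0.51·0.44·0.56·4.48·4.28) = 3.801%.
σ_{5d} = 3.801% × √5 = 8.499%.
VaR = 2.326 × 8.499% = 19.769%; on $100,000,000 that is $19,769,000.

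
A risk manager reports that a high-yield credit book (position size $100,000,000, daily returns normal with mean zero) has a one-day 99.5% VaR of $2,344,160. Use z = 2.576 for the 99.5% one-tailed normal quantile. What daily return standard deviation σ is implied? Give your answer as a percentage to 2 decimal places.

0.91%

VaR as a fraction: $2,344,160 / $100,000,000 = 2.344%.
σ = VaR / z = 2.344% / 2.576 = 0.910%.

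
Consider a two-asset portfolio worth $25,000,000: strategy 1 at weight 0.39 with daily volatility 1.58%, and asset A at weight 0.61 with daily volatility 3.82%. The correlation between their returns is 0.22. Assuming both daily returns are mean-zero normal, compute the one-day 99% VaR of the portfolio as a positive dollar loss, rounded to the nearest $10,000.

$1,480,000

σ_p² = 0.39²·1.58² + 0.61²·3.82² + 2·0.22·0.39·0.61·1.58·3.82 = 6.4413 (%²).
σ_p = √6.4413 = 2.538%.
At 99%, z = 2.326.
VaR = 2.326 × 2.538% = 5.903%; on $25,000,000 that is $1,475,750.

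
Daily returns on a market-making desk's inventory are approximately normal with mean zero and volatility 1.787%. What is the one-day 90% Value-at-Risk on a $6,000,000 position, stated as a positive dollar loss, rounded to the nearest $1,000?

$137,000

At 90% one-sided, z = 1.282.
VaR = z·σ = 1.282 × 1.787% = 2.291%.
On $6,000,000: 0.02291 × $6,000,000 = $137,460.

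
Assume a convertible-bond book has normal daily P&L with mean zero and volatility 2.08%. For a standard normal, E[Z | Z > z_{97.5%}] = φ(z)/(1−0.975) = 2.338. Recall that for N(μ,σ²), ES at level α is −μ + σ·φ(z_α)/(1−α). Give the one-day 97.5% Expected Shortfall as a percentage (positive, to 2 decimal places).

4.86%

ES = 2.08% × 2.338 = 4.863%.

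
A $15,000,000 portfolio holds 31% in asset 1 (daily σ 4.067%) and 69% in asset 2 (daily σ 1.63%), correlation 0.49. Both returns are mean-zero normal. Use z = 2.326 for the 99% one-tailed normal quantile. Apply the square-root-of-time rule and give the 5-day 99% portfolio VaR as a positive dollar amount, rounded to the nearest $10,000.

$1,610,000

σ_p = √(0.31²·4.067² + 0.69²·1.63² + 2·0.49·0.31·0.69·4.067·1.63) = 2.060%.
σ_{5d} = 2.060% × √5 = 4.606%.
VaR = 2.326 × 4.606% = 10.714%; on $15,000,000 that is $1,607,100.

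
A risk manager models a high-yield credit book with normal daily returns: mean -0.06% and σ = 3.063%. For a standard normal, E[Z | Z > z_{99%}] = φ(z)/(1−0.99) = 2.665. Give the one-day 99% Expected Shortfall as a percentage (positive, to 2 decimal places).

ES = −(-0.06%) + 3.063% × 2.665 = 8.223%.

8.22%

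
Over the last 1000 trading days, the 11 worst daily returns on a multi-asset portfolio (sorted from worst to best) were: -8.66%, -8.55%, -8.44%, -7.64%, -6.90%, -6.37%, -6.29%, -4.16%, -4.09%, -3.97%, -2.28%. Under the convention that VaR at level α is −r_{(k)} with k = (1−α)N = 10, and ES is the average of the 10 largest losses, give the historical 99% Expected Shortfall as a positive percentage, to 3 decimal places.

The 10 worst returns sum to -65.07%.
ES = −(-65.07%) / 10 = 6.507%.

6.507%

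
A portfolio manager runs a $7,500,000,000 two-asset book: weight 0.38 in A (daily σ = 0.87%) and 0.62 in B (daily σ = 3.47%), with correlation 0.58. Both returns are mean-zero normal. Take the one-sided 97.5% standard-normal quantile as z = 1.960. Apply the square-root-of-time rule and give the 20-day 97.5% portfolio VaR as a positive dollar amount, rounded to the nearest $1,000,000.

$1,551,000,000

σ_p = √(0.38²·0.87² + 0.62²·3.47² + 2·0.58·0.38·0.62·0.87·3.47) = 2.359%.
σ_{20d} = 2.359% × √20 = 10.550%.
VaR = 1.960 × 10.550% = 20.678%; on $7,500,000,000 that is $1,550,850,000.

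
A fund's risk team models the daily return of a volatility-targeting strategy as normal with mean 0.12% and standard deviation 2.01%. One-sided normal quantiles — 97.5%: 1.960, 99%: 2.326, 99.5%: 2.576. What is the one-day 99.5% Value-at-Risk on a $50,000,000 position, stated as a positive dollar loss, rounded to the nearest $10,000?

VaR = −μ + z·σ = −(0.12%) + 2.576 × 2.01% = 5.058%.
On $50,000,000: 0.05058 × $50,000,000 = $2,529,000.

$2,530,000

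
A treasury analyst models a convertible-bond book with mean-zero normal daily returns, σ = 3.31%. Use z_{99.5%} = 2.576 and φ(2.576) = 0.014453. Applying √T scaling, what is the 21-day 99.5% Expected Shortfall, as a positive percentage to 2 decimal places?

43.85%

σ_{21d} = 3.31% × √21 = 15.168%.
ES multiplier = φ(z)/(1−α) = 0.014453/0.005 = 2.891.
ES = 15.168% × 2.891 = 43.851%.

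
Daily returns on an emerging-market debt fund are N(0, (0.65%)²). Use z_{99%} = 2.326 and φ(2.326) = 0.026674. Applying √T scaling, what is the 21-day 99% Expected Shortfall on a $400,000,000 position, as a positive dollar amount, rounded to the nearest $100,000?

$31,800,000

σ_{21d} = 0.65% × √21 = 2.979%.
ES multiplier = φ(z)/(1−α) = 0.026674/0.01 = 2.667.
ES = 2.979% × 2.667 = 7.945%; on $400,000,000: $31,780,000.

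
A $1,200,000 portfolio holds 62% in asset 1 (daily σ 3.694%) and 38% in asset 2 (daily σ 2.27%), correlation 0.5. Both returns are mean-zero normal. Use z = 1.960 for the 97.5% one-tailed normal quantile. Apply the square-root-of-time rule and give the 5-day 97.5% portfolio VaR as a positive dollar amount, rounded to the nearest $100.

$148,400

σ_p = √(0.62²·3.694² + 0.38²·2.27² + 2·0.5·0.62·0.38·3.694·2.27) = 2.822%.
σ_{5d} = 2.822% × √5 = 6.310%.
VaR = 1.960 × 6.310% = 12.368%; on $1,200,000 that is $148,416.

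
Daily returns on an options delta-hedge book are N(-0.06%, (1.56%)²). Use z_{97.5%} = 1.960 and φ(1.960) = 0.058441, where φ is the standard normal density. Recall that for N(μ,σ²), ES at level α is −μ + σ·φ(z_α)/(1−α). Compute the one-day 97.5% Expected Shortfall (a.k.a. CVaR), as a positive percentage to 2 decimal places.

3.71%

Tail multiplier: φ(z)/(1−α) = 0.058441 / 0.025 = 2.338.
ES = −(-0.06%) + 1.56% × 2.338 = 3.707%.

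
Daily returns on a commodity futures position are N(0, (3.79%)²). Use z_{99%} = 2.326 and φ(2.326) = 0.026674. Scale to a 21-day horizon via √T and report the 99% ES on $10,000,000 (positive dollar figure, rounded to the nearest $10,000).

σ_{21d} = 3.79% × √21 = 17.368%.
ES multiplier = φ(z)/(1−α) = 0.026674/0.01 = 2.667.
ES = 17.368% × 2.667 = 46.320%; on $10,000,000: $4,632,000.

$4,630,000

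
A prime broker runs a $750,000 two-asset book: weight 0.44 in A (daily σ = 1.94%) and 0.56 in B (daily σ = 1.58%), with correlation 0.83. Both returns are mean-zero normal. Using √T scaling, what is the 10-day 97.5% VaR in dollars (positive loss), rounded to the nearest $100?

σ_p = √(0.44²·1.94² + 0.56²·1.58² + 2·0.83·0.44·0.56·1.94·1.58) = 1.663%.
σ_{10d} = 1.663% × √10 = 5.259%.
z(97.5%) = 1.960.
VaR = 1.960 × 5.259% = 10.308%; on $750,000 that is $77,310.

$77,300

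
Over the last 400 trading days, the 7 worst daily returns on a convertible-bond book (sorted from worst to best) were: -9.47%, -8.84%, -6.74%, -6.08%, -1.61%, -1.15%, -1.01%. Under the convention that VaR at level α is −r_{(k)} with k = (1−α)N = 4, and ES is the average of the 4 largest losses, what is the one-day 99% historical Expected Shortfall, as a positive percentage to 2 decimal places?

The 4 worst returns sum to -31.13%.
ES = −(-31.13%) / 4 = 7.7825% ≈ 7.78%.

7.78%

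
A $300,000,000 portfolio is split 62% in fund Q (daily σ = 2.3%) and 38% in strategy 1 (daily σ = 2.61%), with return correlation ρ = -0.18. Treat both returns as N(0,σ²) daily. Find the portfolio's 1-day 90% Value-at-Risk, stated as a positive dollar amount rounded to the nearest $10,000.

σ_p² = 0.62²·2.3² + 0.38²·2.61² + 2·-0.18·0.62·0.38·2.3·2.61 = 2.5080 (%²).
σ_p = √2.5080 = 1.584%.
At 90%, z = 1.282.
VaR = 1.282 × 1.584% = 2.031%; on $300,000,000 that is $6,093,000.

$6,090,000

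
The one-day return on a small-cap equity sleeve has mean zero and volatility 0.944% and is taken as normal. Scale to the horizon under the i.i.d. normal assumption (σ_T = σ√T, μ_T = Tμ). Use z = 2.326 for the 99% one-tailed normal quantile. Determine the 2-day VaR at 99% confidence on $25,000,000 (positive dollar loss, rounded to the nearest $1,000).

$776,000

σ_{2d} = 0.944% × √2 = 1.335%.
VaR = 2.326 × 1.335% = 3.105%.
On $25,000,000: 0.03105 × $25,000,000 = $776,250.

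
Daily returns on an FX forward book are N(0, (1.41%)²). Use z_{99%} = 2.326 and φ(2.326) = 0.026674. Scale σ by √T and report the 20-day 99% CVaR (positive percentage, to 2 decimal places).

σ_{20d} = 1.41% × √20 = 6.306%.
ES multiplier = φ(z)/(1−α) = 0.026674/0.01 = 2.667.
ES = 6.306% × 2.667 = 16.818%.

16.82%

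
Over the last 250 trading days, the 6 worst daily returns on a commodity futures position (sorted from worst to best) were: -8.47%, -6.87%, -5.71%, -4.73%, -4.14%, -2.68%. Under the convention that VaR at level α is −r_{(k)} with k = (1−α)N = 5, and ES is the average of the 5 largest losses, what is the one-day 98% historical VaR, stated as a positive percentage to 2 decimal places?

4.14%

k = 5; the 5th lowest return is -4.14%, so VaR = 4.14%.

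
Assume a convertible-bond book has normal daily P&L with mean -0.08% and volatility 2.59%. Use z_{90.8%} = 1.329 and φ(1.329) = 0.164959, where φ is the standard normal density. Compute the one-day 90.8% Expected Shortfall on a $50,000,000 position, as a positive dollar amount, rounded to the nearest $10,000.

Tail multiplier: φ(z)/(1−α) = 0.164959 / 0.092 = 1.793.
ES = −(-0.08%) + 2.59% × 1.793 = 4.724%.
On $50,000,000: 0.04724 × $50,000,000 = $2,362,000.

$2,360,000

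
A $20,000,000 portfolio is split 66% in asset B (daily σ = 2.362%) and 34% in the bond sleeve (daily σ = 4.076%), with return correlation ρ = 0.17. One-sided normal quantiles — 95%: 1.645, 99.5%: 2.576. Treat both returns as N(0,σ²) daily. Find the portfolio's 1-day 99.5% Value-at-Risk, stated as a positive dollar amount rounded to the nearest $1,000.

σ_p² = 0.66²·2.362² + 0.34²·4.076² + 2·0.17·0.66·0.34·2.362·4.076 = 5.0853 (%²).
σ_p = √5.0853 = 2.255%.
VaR = 2.576 × 2.255% = 5.809%; on $20,000,000 that is $1,161,800.

$1,162,000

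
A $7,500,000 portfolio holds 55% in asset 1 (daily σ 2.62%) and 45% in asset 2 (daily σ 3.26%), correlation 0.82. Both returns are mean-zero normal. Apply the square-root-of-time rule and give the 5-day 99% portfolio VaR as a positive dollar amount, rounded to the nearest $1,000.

σ_p = √(0.55²·2.62² + 0.45²·3.26² + 2·0.82·0.55·0.45·2.62·3.26) = 2.774%.
σ_{5d} = 2.774% × √5 = 6.203%.
z(99%) = 2.326.
VaR = 2.326 × 6.203% = 14.428%; on $7,500,000 that is $1,082,100.

$1,082,000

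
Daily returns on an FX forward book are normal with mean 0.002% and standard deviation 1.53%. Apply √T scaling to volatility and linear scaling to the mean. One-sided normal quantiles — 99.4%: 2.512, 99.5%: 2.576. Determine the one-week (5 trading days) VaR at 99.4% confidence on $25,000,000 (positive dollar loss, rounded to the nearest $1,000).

σ_{5d} = 1.53% × √5 = 3.421%; μ_{5d} = 5 × 0.002% = 0.010%.
VaR = −(0.010%) + 2.512 × 3.421% = 8.584%.
On $25,000,000: 0.08584 × $25,000,000 = $2,146,000.

$2,146,000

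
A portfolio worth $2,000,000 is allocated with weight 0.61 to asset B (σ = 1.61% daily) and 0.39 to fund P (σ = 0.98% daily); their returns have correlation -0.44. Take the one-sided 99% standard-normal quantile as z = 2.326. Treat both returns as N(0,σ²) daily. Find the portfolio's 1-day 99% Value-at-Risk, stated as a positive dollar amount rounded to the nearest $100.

σ_p² = 0.61²·1.61² + 0.39²·0.98² + 2·-0.44·0.61·0.39·1.61·0.98 = 0.7803 (%²).
σ_p = √0.7803 = 0.883%.
VaR = 2.326 × 0.883% = 2.054%; on $2,000,000 that is $41,080.

$41,100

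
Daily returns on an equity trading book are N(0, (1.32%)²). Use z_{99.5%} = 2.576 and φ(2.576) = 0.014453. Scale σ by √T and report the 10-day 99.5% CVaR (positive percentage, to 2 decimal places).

12.07%

σ_{10d} = 1.32% × √10 = 4.174%.
ES multiplier = φ(z)/(1−α) = 0.014453/0.005 = 2.891.
ES = 4.174% × 2.891 = 12.067%.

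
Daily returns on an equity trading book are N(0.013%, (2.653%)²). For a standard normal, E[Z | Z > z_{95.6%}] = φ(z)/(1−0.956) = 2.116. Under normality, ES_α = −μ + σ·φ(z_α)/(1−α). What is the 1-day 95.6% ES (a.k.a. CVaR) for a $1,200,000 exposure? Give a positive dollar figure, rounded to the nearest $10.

$67,210

ES = −(0.013%) + 2.653% × 2.116 = 5.601%.
On $1,200,000: 0.05601 × $1,200,000 = $67,212.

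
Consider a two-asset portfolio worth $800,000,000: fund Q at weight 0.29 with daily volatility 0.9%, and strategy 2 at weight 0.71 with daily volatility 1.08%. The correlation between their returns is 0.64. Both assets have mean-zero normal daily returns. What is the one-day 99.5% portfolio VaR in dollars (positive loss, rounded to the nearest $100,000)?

$19,700,000

σ_p² = 0.29²·0.9² + 0.71²·1.08² + 2·0.64·0.29·0.71·0.9·1.08 = 0.9123 (%²).
σ_p = √0.9123 = 0.955%.
At 99.5%, z = 2.576.
VaR = 2.576 × 0.955% = 2.460%; on $800,000,000 that is $19,680,000.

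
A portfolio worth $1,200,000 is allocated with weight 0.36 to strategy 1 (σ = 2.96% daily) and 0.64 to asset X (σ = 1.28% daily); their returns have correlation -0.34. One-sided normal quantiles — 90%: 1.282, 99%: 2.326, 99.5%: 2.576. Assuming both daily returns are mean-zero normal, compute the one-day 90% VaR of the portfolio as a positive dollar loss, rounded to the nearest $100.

$16,900

σ_p² = 0.36²·2.96² + 0.64²·1.28² + 2·-0.34·0.36·0.64·2.96·1.28 = 1.2130 (%²).
σ_p = √1.2130 = 1.101%.
VaR = 1.282 × 1.101% = 1.411%; on $1,200,000 that is $16,932.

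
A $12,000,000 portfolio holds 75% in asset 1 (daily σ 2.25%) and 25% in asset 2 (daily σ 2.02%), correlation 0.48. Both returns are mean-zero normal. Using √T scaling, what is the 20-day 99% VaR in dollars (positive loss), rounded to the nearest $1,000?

$2,472,000

σ_p = √(0.75²·2.25² + 0.25²·2.02² + 2·0.48·0.75·0.25·2.25·2.02) = 1.980%.
σ_{20d} = 1.980% × √20 = 8.855%.
z(99%) = 2.326.
VaR = 2.326 × 8.855% = 20.597%; on $12,000,000 that is $2,471,640.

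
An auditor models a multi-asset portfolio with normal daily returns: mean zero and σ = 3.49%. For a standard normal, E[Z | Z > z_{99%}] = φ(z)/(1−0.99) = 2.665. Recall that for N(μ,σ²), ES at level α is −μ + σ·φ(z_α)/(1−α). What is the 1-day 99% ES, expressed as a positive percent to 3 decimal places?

9.301%

ES = 3.49% × 2.665 = 9.301%.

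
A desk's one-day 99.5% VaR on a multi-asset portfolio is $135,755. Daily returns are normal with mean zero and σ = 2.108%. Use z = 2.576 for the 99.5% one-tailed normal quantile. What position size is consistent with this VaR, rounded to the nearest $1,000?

VaR as a fraction of value: z·σ = 2.576 × 2.108% = 5.43021%.
Position = $135,755 / 0.0543021 = $2,499,996.

$2,500,000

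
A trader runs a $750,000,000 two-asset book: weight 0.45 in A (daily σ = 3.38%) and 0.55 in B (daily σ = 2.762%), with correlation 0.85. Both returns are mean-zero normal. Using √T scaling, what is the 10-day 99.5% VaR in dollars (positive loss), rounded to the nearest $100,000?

$178,600,000

σ_p = √(0.45²·3.38² + 0.55²·2.762² + 2·0.85·0.45·0.55·3.38·2.762) = 2.924%.
σ_{10d} = 2.924% × √10 = 9.246%.
z(99.5%) = 2.576.
VaR = 2.576 × 9.246% = 23.818%; on $750,000,000 that is $178,635,000.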